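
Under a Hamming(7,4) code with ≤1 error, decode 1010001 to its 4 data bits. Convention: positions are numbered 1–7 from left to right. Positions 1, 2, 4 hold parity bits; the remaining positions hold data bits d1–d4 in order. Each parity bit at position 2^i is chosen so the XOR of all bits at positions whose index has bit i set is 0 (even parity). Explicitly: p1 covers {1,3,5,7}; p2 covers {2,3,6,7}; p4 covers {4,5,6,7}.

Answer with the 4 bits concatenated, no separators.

1101

s1 (pos 1,3,5,7): 1⊕1⊕0⊕1 = 1
s2 (pos 2,3,6,7): 0⊕1⊕0⊕1 = 0
s4 (pos 4,5,6,7): 0⊕0⊕0⊕1 = 1
Syndrome s4…s1 = 101 → error at position 5.
Flip position 5: 1010001 → 1010101
Read data bits from positions 3,5,6,7: 1101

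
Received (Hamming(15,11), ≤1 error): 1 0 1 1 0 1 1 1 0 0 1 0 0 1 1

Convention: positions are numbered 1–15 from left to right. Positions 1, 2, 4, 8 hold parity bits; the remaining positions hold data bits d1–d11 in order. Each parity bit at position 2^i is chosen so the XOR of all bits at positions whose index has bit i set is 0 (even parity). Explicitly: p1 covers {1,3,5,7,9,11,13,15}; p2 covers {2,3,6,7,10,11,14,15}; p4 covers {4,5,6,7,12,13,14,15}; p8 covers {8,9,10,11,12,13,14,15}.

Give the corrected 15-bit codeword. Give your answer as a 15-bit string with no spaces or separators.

s1 (pos 1,3,5,7,9,11,13,15): 1⊕1⊕0⊕1⊕0⊕1⊕0⊕1 = 1
s2 (pos 2,3,6,7,10,11,14,15): 0⊕1⊕1⊕1⊕0⊕1⊕1⊕1 = 0
s4 (pos 4,5,6,7,12,13,14,15): 1⊕0⊕1⊕1⊕0⊕0⊕1⊕1 = 1
s8 (pos 8,9,10,11,12,13,14,15): 1⊕0⊕0⊕1⊕0⊕0⊕1⊕1 = 0
Syndrome s8…s1 = 0101 → error at position 5.
Flip position 5: 101101110010011 → 101111110010011

101111110010011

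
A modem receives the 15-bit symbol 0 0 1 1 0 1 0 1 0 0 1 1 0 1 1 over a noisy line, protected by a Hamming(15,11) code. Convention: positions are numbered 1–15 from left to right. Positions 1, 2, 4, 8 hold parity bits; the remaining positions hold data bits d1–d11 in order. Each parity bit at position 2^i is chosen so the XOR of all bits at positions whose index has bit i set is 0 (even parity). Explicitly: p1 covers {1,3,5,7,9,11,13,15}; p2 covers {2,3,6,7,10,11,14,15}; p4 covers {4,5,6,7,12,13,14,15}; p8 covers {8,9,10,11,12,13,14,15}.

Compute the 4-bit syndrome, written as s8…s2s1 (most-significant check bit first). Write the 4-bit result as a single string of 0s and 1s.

1111

s1 (pos 1,3,5,7,9,11,13,15): 0⊕1⊕0⊕0⊕0⊕1⊕0⊕1 = 1
s2 (pos 2,3,6,7,10,11,14,15): 0⊕1⊕1⊕0⊕0⊕1⊕1⊕1 = 1
s4 (pos 4,5,6,7,12,13,14,15): 1⊕0⊕1⊕0⊕1⊕0⊕1⊕1 = 1
s8 (pos 8,9,10,11,12,13,14,15): 1⊕0⊕0⊕1⊕1⊕0⊕1⊕1 = 1
Syndrome s8…s1 = 1111 → error at position 15.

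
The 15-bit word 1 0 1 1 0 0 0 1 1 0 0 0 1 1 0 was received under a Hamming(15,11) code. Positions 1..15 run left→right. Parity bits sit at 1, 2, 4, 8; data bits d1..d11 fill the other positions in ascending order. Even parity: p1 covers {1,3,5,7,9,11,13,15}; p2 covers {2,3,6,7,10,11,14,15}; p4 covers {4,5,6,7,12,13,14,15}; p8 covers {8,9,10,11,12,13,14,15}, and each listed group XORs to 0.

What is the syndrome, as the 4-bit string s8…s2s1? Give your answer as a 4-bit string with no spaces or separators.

0100

s1 (pos 1,3,5,7,9,11,13,15): 1⊕1⊕0⊕0⊕1⊕0⊕1⊕0 = 0
s2 (pos 2,3,6,7,10,11,14,15): 0⊕1⊕0⊕0⊕0⊕0⊕1⊕0 = 0
s4 (pos 4,5,6,7,12,13,14,15): 1⊕0⊕0⊕0⊕0⊕1⊕1⊕0 = 1
s8 (pos 8,9,10,11,12,13,14,15): 1⊕1⊕0⊕0⊕0⊕1⊕1⊕0 = 0
Syndrome s8…s1 = 0100 → error at position 4.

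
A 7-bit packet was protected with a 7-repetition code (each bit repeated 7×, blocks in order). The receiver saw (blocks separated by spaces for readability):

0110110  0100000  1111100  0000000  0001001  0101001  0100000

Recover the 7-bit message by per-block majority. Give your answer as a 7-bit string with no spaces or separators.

1010000

Block 1 (0110110): 4 ones → 1
Block 2 (0100000): 1 one → 0
Block 3 (1111100): 5 ones → 1
Block 4 (0000000): 0 ones → 0
Block 5 (0001001): 2 ones → 0
Block 6 (0101001): 3 ones → 0
Block 7 (0100000): 1 one → 0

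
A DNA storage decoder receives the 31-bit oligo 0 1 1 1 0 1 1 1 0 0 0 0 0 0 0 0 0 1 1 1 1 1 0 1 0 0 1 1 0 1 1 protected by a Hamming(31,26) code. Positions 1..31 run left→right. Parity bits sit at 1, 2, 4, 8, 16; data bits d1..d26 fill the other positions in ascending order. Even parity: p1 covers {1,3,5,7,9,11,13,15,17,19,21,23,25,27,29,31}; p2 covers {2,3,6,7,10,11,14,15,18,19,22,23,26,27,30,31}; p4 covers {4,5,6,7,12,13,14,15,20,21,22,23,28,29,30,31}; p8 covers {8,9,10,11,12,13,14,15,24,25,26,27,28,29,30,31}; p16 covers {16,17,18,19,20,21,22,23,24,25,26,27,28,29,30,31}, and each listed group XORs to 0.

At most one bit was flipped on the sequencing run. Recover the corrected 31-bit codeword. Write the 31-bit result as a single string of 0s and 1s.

0110011100000000011111010011011

s1 (pos 1,3,5,7,9,11,13,15,17,19,21,23,25,27,29,31): 0⊕1⊕0⊕1⊕0⊕0⊕0⊕0⊕0⊕1⊕1⊕0⊕0⊕1⊕0⊕1 = 0
s2 (pos 2,3,6,7,10,11,14,15,18,19,22,23,26,27,30,31): 1⊕1⊕1⊕1⊕0⊕0⊕0⊕0⊕1⊕1⊕1⊕0⊕0⊕1⊕1⊕1 = 0
s4 (pos 4,5,6,7,12,13,14,15,20,21,22,23,28,29,30,31): 1⊕0⊕1⊕1⊕0⊕0⊕0⊕0⊕1⊕1⊕1⊕0⊕1⊕0⊕1⊕1 = 1
s8 (pos 8,9,10,11,12,13,14,15,24,25,26,27,28,29,30,31): 1⊕0⊕0⊕0⊕0⊕0⊕0⊕0⊕1⊕0⊕0⊕1⊕1⊕0⊕1⊕1 = 0
s16 (pos 16,17,18,19,20,21,22,23,24,25,26,27,28,29,30,31): 0⊕0⊕1⊕1⊕1⊕1⊕1⊕0⊕1⊕0⊕0⊕1⊕1⊕0⊕1⊕1 = 0
Syndrome s16…s1 = 00100 → error at position 4.
Flip position 4: 0111011100000000011111010011011 → 0110011100000000011111010011011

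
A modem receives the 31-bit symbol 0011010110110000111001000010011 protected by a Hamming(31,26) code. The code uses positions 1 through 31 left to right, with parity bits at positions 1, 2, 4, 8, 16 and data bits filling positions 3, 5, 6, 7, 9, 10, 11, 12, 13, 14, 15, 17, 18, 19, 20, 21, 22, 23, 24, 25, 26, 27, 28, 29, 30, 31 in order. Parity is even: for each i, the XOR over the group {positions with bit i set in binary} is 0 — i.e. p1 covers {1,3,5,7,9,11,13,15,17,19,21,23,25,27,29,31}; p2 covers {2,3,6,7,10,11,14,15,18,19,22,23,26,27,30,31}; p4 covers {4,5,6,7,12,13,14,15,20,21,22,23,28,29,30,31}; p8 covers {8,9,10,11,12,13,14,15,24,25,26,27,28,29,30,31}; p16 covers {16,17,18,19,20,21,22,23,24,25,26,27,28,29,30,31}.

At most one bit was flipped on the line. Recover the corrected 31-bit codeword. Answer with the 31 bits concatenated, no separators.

0011010110110000111001000000011

s1 (pos 1,3,5,7,9,11,13,15,17,19,21,23,25,27,29,31): 0⊕1⊕0⊕0⊕1⊕1⊕0⊕0⊕1⊕1⊕0⊕0⊕0⊕1⊕0⊕1 = 1
s2 (pos 2,3,6,7,10,11,14,15,18,19,22,23,26,27,30,31): 0⊕1⊕1⊕0⊕0⊕1⊕0⊕0⊕1⊕1⊕1⊕0⊕0⊕1⊕1⊕1 = 1
s4 (pos 4,5,6,7,12,13,14,15,20,21,22,23,28,29,30,31): 1⊕0⊕1⊕0⊕1⊕0⊕0⊕0⊕0⊕0⊕1⊕0⊕0⊕0⊕1⊕1 = 0
s8 (pos 8,9,10,11,12,13,14,15,24,25,26,27,28,29,30,31): 1⊕1⊕0⊕1⊕1⊕0⊕0⊕0⊕0⊕0⊕0⊕1⊕0⊕0⊕1⊕1 = 1
s16 (pos 16,17,18,19,20,21,22,23,24,25,26,27,28,29,30,31): 0⊕1⊕1⊕1⊕0⊕0⊕1⊕0⊕0⊕0⊕0⊕1⊕0⊕0⊕1⊕1 = 1
Syndrome s16…s1 = 11011 → error at position 27.
Flip position 27: 0011010110110000111001000010011 → 0011010110110000111001000000011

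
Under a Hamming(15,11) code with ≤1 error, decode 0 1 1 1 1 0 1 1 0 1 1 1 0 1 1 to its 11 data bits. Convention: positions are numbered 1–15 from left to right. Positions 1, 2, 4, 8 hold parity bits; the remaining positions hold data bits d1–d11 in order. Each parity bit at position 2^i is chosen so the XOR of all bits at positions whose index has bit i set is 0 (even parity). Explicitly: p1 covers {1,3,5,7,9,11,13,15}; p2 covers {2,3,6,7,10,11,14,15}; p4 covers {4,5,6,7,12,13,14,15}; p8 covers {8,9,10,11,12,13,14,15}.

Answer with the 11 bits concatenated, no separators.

s1 (pos 1,3,5,7,9,11,13,15): 0⊕1⊕1⊕1⊕0⊕1⊕0⊕1 = 1
s2 (pos 2,3,6,7,10,11,14,15): 1⊕1⊕0⊕1⊕1⊕1⊕1⊕1 = 1
s4 (pos 4,5,6,7,12,13,14,15): 1⊕1⊕0⊕1⊕1⊕0⊕1⊕1 = 0
s8 (pos 8,9,10,11,12,13,14,15): 1⊕0⊕1⊕1⊕1⊕0⊕1⊕1 = 0
Syndrome s8…s1 = 0011 → error at position 3.
Flip position 3: 011110110111011 → 010110110111011
Read data bits from positions 3,5,6,7,9,10,11,12,13,14,15: 01010111011

01010111011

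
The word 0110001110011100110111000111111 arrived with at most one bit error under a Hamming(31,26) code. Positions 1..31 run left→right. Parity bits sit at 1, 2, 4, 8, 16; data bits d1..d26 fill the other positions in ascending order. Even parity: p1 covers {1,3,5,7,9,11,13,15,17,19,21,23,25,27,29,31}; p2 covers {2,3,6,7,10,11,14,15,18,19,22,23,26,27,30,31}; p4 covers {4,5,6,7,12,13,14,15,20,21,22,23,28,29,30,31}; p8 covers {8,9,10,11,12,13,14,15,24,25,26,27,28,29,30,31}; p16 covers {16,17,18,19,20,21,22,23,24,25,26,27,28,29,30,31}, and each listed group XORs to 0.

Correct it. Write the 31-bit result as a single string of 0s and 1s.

0110001110011100110111000111011

s1 (pos 1,3,5,7,9,11,13,15,17,19,21,23,25,27,29,31): 0⊕1⊕0⊕1⊕1⊕0⊕1⊕0⊕1⊕0⊕1⊕0⊕0⊕1⊕1⊕1 = 1
s2 (pos 2,3,6,7,10,11,14,15,18,19,22,23,26,27,30,31): 1⊕1⊕0⊕1⊕0⊕0⊕1⊕0⊕1⊕0⊕1⊕0⊕1⊕1⊕1⊕1 = 0
s4 (pos 4,5,6,7,12,13,14,15,20,21,22,23,28,29,30,31): 0⊕0⊕0⊕1⊕1⊕1⊕1⊕0⊕1⊕1⊕1⊕0⊕1⊕1⊕1⊕1 = 1
s8 (pos 8,9,10,11,12,13,14,15,24,25,26,27,28,29,30,31): 1⊕1⊕0⊕0⊕1⊕1⊕1⊕0⊕0⊕0⊕1⊕1⊕1⊕1⊕1⊕1 = 1
s16 (pos 16,17,18,19,20,21,22,23,24,25,26,27,28,29,30,31): 0⊕1⊕1⊕0⊕1⊕1⊕1⊕0⊕0⊕0⊕1⊕1⊕1⊕1⊕1⊕1 = 1
Syndrome s16…s1 = 11101 → error at position 29.
Flip position 29: 0110001110011100110111000111111 → 0110001110011100110111000111011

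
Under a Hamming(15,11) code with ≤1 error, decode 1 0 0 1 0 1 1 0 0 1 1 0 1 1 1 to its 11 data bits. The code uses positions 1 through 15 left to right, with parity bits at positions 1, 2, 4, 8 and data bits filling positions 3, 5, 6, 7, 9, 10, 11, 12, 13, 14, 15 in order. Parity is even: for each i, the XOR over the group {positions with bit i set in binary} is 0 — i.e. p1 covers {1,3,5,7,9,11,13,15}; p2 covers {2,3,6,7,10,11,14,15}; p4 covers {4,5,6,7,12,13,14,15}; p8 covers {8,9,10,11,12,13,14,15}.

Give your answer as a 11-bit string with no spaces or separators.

s1 (pos 1,3,5,7,9,11,13,15): 1⊕0⊕0⊕1⊕0⊕1⊕1⊕1 = 1
s2 (pos 2,3,6,7,10,11,14,15): 0⊕0⊕1⊕1⊕1⊕1⊕1⊕1 = 0
s4 (pos 4,5,6,7,12,13,14,15): 1⊕0⊕1⊕1⊕0⊕1⊕1⊕1 = 0
s8 (pos 8,9,10,11,12,13,14,15): 0⊕0⊕1⊕1⊕0⊕1⊕1⊕1 = 1
Syndrome s8…s1 = 1001 → error at position 9.
Flip position 9: 100101100110111 → 100101101110111
Read data bits from positions 3,5,6,7,9,10,11,12,13,14,15: 00111110111

00111110111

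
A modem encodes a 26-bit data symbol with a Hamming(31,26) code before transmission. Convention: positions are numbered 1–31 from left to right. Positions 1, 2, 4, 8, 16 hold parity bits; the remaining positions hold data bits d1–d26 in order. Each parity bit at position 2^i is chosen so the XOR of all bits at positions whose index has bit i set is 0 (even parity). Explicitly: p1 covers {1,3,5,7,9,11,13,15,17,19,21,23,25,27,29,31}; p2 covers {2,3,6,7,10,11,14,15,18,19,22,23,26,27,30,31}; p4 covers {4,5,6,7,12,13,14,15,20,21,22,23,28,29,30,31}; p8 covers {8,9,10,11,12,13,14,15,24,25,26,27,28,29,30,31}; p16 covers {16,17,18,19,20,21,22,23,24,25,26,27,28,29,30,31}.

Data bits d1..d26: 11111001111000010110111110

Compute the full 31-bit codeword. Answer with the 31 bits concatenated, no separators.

0110111110011110000010110111110

Place data at non-parity positions: p1 p2 1 p4 1 1 1 p8 1 0 0 1 1 1 1 p16 0 0 0 0 1 0 1 1 0 1 1 1 1 1 0
p1 (pos 1,3,5,7,9,11,13,15,17,19,21,23,25,27,29,31): XOR of data positions = 1⊕1⊕1⊕1⊕0⊕1⊕1⊕0⊕0⊕1⊕1⊕0⊕1⊕1⊕0 = 0
p2 (pos 2,3,6,7,10,11,14,15,18,19,22,23,26,27,30,31): XOR of data positions = 1⊕1⊕1⊕0⊕0⊕1⊕1⊕0⊕0⊕0⊕1⊕1⊕1⊕1⊕0 = 1
p4 (pos 4,5,6,7,12,13,14,15,20,21,22,23,28,29,30,31): XOR of data positions = 1⊕1⊕1⊕1⊕1⊕1⊕1⊕0⊕1⊕0⊕1⊕1⊕1⊕1⊕0 = 0
p8 (pos 8,9,10,11,12,13,14,15,24,25,26,27,28,29,30,31): XOR of data positions = 1⊕0⊕0⊕1⊕1⊕1⊕1⊕1⊕0⊕1⊕1⊕1⊕1⊕1⊕0 = 1
p16 (pos 16,17,18,19,20,21,22,23,24,25,26,27,28,29,30,31): XOR of data positions = 0⊕0⊕0⊕0⊕1⊕0⊕1⊕1⊕0⊕1⊕1⊕1⊕1⊕1⊕0 = 0
Codeword: 0110111110011110000010110111110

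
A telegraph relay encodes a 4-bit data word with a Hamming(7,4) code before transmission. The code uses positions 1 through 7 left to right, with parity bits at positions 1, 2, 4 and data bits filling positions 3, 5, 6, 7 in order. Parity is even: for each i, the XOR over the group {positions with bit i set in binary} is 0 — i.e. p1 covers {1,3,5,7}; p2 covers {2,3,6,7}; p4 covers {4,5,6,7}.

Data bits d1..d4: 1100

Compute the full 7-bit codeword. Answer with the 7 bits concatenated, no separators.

0111100

Place data at non-parity positions: p1 p2 1 p4 1 0 0
p1 (pos 1,3,5,7): XOR of data positions = 1⊕1⊕0 = 0
p2 (pos 2,3,6,7): XOR of data positions = 1⊕0⊕0 = 1
p4 (pos 4,5,6,7): XOR of data positions = 1⊕0⊕0 = 1
Codeword: 0111100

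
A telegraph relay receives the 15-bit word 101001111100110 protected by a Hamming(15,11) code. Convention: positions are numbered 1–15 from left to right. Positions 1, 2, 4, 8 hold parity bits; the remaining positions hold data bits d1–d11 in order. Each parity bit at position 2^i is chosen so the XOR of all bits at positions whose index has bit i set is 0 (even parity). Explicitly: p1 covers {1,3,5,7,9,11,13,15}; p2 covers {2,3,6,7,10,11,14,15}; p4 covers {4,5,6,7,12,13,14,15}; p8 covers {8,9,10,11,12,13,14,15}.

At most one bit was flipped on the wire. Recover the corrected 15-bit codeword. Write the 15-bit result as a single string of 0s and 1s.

s1 (pos 1,3,5,7,9,11,13,15): 1⊕1⊕0⊕1⊕1⊕0⊕1⊕0 = 1
s2 (pos 2,3,6,7,10,11,14,15): 0⊕1⊕1⊕1⊕1⊕0⊕1⊕0 = 1
s4 (pos 4,5,6,7,12,13,14,15): 0⊕0⊕1⊕1⊕0⊕1⊕1⊕0 = 0
s8 (pos 8,9,10,11,12,13,14,15): 1⊕1⊕1⊕0⊕0⊕1⊕1⊕0 = 1
Syndrome s8…s1 = 1011 → error at position 11.
Flip position 11: 101001111100110 → 101001111110110

101001111110110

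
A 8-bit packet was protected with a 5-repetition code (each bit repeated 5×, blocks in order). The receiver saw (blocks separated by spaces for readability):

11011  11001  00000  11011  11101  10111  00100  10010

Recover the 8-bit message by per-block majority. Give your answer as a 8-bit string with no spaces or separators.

11011100

Block 1 (11011): 4 ones → 1
Block 2 (11001): 3 ones → 1
Block 3 (00000): 0 ones → 0
Block 4 (11011): 4 ones → 1
Block 5 (11101): 4 ones → 1
Block 6 (10111): 4 ones → 1
Block 7 (00100): 1 one → 0
Block 8 (10010): 2 ones → 0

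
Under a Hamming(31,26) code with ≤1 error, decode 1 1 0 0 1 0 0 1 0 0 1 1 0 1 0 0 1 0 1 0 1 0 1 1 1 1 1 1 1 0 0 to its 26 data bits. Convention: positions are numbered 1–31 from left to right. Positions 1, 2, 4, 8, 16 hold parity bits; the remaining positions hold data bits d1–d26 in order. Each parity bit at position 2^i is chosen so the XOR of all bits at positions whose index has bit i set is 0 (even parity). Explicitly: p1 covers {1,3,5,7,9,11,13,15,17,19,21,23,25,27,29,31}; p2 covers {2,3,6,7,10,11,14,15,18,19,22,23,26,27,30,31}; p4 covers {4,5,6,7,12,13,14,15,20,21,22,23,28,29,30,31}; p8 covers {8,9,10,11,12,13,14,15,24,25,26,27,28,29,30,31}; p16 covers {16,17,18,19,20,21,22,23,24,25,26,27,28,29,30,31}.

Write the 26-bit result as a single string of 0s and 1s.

s1 (pos 1,3,5,7,9,11,13,15,17,19,21,23,25,27,29,31): 1⊕0⊕1⊕0⊕0⊕1⊕0⊕0⊕1⊕1⊕1⊕1⊕1⊕1⊕1⊕0 = 0
s2 (pos 2,3,6,7,10,11,14,15,18,19,22,23,26,27,30,31): 1⊕0⊕0⊕0⊕0⊕1⊕1⊕0⊕0⊕1⊕0⊕1⊕1⊕1⊕0⊕0 = 1
s4 (pos 4,5,6,7,12,13,14,15,20,21,22,23,28,29,30,31): 0⊕1⊕0⊕0⊕1⊕0⊕1⊕0⊕0⊕1⊕0⊕1⊕1⊕1⊕0⊕0 = 1
s8 (pos 8,9,10,11,12,13,14,15,24,25,26,27,28,29,30,31): 1⊕0⊕0⊕1⊕1⊕0⊕1⊕0⊕1⊕1⊕1⊕1⊕1⊕1⊕0⊕0 = 0
s16 (pos 16,17,18,19,20,21,22,23,24,25,26,27,28,29,30,31): 0⊕1⊕0⊕1⊕0⊕1⊕0⊕1⊕1⊕1⊕1⊕1⊕1⊕1⊕0⊕0 = 0
Syndrome s16…s1 = 00110 → error at position 6.
Flip position 6: 1100100100110100101010111111100 → 1100110100110100101010111111100
Read data bits from positions 3,5,6,7,9,10,11,12,13,14,15,17,18,19,20,21,22,23,24,25,26,27,28,29,30,31: 01100011010101010111111100

01100011010101010111111100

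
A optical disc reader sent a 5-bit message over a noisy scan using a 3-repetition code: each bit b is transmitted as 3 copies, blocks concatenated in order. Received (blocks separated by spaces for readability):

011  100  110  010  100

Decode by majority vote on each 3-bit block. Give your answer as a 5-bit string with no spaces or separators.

Block 1 (011): 2 ones → 1
Block 2 (100): 1 one → 0
Block 3 (110): 2 ones → 1
Block 4 (010): 1 one → 0
Block 5 (100): 1 one → 0

10100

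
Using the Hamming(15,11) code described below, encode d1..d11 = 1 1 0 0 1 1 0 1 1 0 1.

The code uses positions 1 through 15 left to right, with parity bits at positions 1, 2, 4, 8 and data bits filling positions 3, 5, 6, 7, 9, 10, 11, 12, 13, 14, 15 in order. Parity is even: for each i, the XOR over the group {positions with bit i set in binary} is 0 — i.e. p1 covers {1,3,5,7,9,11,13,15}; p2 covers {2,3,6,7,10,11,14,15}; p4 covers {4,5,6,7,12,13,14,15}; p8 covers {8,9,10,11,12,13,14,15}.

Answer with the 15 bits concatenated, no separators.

Place data at non-parity positions: p1 p2 1 p4 1 0 0 p8 1 1 0 1 1 0 1
p1 (pos 1,3,5,7,9,11,13,15): XOR of data positions = 1⊕1⊕0⊕1⊕0⊕1⊕1 = 1
p2 (pos 2,3,6,7,10,11,14,15): XOR of data positions = 1⊕0⊕0⊕1⊕0⊕0⊕1 = 1
p4 (pos 4,5,6,7,12,13,14,15): XOR of data positions = 1⊕0⊕0⊕1⊕1⊕0⊕1 = 0
p8 (pos 8,9,10,11,12,13,14,15): XOR of data positions = 1⊕1⊕0⊕1⊕1⊕0⊕1 = 1
Codeword: 111010011101101

111010011101101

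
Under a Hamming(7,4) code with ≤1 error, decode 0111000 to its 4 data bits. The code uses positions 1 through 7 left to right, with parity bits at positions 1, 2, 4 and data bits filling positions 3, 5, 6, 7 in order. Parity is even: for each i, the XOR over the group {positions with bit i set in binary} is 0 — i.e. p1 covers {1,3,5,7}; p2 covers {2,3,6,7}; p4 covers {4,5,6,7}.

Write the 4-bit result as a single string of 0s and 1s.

s1 (pos 1,3,5,7): 0⊕1⊕0⊕0 = 1
s2 (pos 2,3,6,7): 1⊕1⊕0⊕0 = 0
s4 (pos 4,5,6,7): 1⊕0⊕0⊕0 = 1
Syndrome s4…s1 = 101 → error at position 5.
Flip position 5: 0111000 → 0111100
Read data bits from positions 3,5,6,7: 1100

1100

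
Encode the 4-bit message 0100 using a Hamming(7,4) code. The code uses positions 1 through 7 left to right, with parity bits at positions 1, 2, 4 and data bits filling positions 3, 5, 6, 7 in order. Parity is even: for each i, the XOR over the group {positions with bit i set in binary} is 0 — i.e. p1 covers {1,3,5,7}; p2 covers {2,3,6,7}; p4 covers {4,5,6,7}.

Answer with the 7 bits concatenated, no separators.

Place data at non-parity positions: p1 p2 0 p4 1 0 0
p1 (pos 1,3,5,7): XOR of data positions = 0⊕1⊕0 = 1
p2 (pos 2,3,6,7): XOR of data positions = 0⊕0⊕0 = 0
p4 (pos 4,5,6,7): XOR of data positions = 1⊕0⊕0 = 1
Codeword: 1001100

1001100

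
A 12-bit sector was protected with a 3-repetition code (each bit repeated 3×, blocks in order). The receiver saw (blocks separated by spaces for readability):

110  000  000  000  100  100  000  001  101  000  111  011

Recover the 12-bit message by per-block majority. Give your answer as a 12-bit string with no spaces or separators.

Block 1 (110): 2 ones → 1
Block 2 (000): 0 ones → 0
Block 3 (000): 0 ones → 0
Block 4 (000): 0 ones → 0
Block 5 (100): 1 one → 0
Block 6 (100): 1 one → 0
Block 7 (000): 0 ones → 0
Block 8 (001): 1 one → 0
Block 9 (101): 2 ones → 1
Block 10 (000): 0 ones → 0
Block 11 (111): 3 ones → 1
Block 12 (011): 2 ones → 1

100000001011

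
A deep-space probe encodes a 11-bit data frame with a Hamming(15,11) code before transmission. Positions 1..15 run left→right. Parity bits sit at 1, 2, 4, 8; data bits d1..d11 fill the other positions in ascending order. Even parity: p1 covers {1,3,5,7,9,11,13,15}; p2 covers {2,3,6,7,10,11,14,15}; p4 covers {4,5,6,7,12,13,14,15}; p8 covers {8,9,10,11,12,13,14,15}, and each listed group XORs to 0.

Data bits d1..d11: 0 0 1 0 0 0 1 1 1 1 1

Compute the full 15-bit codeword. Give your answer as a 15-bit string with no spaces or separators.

100101010011111

Place data at non-parity positions: p1 p2 0 p4 0 1 0 p8 0 0 1 1 1 1 1
p1 (pos 1,3,5,7,9,11,13,15): XOR of data positions = 0⊕0⊕0⊕0⊕1⊕1⊕1 = 1
p2 (pos 2,3,6,7,10,11,14,15): XOR of data positions = 0⊕1⊕0⊕0⊕1⊕1⊕1 = 0
p4 (pos 4,5,6,7,12,13,14,15): XOR of data positions = 0⊕1⊕0⊕1⊕1⊕1⊕1 = 1
p8 (pos 8,9,10,11,12,13,14,15): XOR of data positions = 0⊕0⊕1⊕1⊕1⊕1⊕1 = 1
Codeword: 100101010011111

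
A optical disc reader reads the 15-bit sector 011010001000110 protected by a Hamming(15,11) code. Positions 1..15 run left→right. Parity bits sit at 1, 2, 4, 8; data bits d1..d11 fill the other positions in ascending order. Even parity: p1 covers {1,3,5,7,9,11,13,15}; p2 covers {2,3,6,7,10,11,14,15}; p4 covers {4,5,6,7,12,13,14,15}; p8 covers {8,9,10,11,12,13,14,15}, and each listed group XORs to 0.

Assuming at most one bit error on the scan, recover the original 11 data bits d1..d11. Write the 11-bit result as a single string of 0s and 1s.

11001000100

s1 (pos 1,3,5,7,9,11,13,15): 0⊕1⊕1⊕0⊕1⊕0⊕1⊕0 = 0
s2 (pos 2,3,6,7,10,11,14,15): 1⊕1⊕0⊕0⊕0⊕0⊕1⊕0 = 1
s4 (pos 4,5,6,7,12,13,14,15): 0⊕1⊕0⊕0⊕0⊕1⊕1⊕0 = 1
s8 (pos 8,9,10,11,12,13,14,15): 0⊕1⊕0⊕0⊕0⊕1⊕1⊕0 = 1
Syndrome s8…s1 = 1110 → error at position 14.
Flip position 14: 011010001000110 → 011010001000100
Read data bits from positions 3,5,6,7,9,10,11,12,13,14,15: 11001000100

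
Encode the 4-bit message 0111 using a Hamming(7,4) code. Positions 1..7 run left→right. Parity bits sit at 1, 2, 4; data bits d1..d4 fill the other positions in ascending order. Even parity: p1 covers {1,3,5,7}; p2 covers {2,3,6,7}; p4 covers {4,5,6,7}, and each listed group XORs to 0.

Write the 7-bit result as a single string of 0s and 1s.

Place data at non-parity positions: p1 p2 0 p4 1 1 1
p1 (pos 1,3,5,7): XOR of data positions = 0⊕1⊕1 = 0
p2 (pos 2,3,6,7): XOR of data positions = 0⊕1⊕1 = 0
p4 (pos 4,5,6,7): XOR of data positions = 1⊕1⊕1 = 1
Codeword: 0001111

0001111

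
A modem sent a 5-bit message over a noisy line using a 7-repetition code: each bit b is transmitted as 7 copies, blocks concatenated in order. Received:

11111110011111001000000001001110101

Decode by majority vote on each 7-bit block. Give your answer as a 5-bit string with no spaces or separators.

Block 1 (1111111): 7 ones → 1
Block 2 (0011111): 5 ones → 1
Block 3 (0010000): 1 one → 0
Block 4 (0000100): 1 one → 0
Block 5 (1110101): 5 ones → 1

11001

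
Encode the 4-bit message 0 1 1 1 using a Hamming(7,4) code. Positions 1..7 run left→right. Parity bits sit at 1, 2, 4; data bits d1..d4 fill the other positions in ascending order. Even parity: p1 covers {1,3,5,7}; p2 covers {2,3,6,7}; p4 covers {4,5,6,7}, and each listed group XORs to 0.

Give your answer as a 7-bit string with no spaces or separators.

Place data at non-parity positions: p1 p2 0 p4 1 1 1
p1 (pos 1,3,5,7): XOR of data positions = 0⊕1⊕1 = 0
p2 (pos 2,3,6,7): XOR of data positions = 0⊕1⊕1 = 0
p4 (pos 4,5,6,7): XOR of data positions = 1⊕1⊕1 = 1
Codeword: 0001111

0001111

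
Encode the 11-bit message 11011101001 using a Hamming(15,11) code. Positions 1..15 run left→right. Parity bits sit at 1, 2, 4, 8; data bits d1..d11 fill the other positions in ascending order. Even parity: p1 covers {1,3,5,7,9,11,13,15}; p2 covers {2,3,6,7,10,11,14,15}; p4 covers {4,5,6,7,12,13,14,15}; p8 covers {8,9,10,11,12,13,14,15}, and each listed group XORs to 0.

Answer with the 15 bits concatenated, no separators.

Place data at non-parity positions: p1 p2 1 p4 1 0 1 p8 1 1 0 1 0 0 1
p1 (pos 1,3,5,7,9,11,13,15): XOR of data positions = 1⊕1⊕1⊕1⊕0⊕0⊕1 = 1
p2 (pos 2,3,6,7,10,11,14,15): XOR of data positions = 1⊕0⊕1⊕1⊕0⊕0⊕1 = 0
p4 (pos 4,5,6,7,12,13,14,15): XOR of data positions = 1⊕0⊕1⊕1⊕0⊕0⊕1 = 0
p8 (pos 8,9,10,11,12,13,14,15): XOR of data positions = 1⊕1⊕0⊕1⊕0⊕0⊕1 = 0
Codeword: 101010101101001

101010101101001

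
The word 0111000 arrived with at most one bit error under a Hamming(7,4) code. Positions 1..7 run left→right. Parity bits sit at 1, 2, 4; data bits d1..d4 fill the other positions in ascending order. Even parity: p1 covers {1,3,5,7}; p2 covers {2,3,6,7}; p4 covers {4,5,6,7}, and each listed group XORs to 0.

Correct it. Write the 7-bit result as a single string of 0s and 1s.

0111100

s1 (pos 1,3,5,7): 0⊕1⊕0⊕0 = 1
s2 (pos 2,3,6,7): 1⊕1⊕0⊕0 = 0
s4 (pos 4,5,6,7): 1⊕0⊕0⊕0 = 1
Syndrome s4…s1 = 101 → error at position 5.
Flip position 5: 0111000 → 0111100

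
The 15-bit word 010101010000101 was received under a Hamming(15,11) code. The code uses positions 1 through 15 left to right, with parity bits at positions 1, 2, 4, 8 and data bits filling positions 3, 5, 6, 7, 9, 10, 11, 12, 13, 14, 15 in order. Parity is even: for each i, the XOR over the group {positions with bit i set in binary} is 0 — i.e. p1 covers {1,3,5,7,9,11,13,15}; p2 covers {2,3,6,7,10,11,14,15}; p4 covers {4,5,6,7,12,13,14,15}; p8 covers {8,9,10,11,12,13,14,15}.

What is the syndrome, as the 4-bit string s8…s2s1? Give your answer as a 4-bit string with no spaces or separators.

s1 (pos 1,3,5,7,9,11,13,15): 0⊕0⊕0⊕0⊕0⊕0⊕1⊕1 = 0
s2 (pos 2,3,6,7,10,11,14,15): 1⊕0⊕1⊕0⊕0⊕0⊕0⊕1 = 1
s4 (pos 4,5,6,7,12,13,14,15): 1⊕0⊕1⊕0⊕0⊕1⊕0⊕1 = 0
s8 (pos 8,9,10,11,12,13,14,15): 1⊕0⊕0⊕0⊕0⊕1⊕0⊕1 = 1
Syndrome s8…s1 = 1010 → error at position 10.

1010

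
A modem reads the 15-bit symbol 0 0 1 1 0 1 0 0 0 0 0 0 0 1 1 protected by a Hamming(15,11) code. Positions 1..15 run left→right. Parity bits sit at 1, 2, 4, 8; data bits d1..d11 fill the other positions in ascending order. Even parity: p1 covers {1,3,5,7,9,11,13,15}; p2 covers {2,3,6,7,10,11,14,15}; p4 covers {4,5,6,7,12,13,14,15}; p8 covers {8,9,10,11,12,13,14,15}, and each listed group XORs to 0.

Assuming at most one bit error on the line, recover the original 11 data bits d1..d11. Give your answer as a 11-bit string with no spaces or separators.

10100000011

s1 (pos 1,3,5,7,9,11,13,15): 0⊕1⊕0⊕0⊕0⊕0⊕0⊕1 = 0
s2 (pos 2,3,6,7,10,11,14,15): 0⊕1⊕1⊕0⊕0⊕0⊕1⊕1 = 0
s4 (pos 4,5,6,7,12,13,14,15): 1⊕0⊕1⊕0⊕0⊕0⊕1⊕1 = 0
s8 (pos 8,9,10,11,12,13,14,15): 0⊕0⊕0⊕0⊕0⊕0⊕1⊕1 = 0
Syndrome s8…s1 = 0000 → no error.
Read data bits from positions 3,5,6,7,9,10,11,12,13,14,15: 10100000011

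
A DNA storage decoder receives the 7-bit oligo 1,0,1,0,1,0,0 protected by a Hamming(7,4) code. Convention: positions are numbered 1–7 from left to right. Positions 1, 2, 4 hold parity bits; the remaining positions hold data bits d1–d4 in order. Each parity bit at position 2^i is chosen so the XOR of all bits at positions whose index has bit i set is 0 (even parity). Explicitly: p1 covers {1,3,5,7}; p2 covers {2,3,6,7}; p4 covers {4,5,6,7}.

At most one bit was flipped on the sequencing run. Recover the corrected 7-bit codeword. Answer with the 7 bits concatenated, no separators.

s1 (pos 1,3,5,7): 1⊕1⊕1⊕0 = 1
s2 (pos 2,3,6,7): 0⊕1⊕0⊕0 = 1
s4 (pos 4,5,6,7): 0⊕1⊕0⊕0 = 1
Syndrome s4…s1 = 111 → error at position 7.
Flip position 7: 1010100 → 1010101

1010101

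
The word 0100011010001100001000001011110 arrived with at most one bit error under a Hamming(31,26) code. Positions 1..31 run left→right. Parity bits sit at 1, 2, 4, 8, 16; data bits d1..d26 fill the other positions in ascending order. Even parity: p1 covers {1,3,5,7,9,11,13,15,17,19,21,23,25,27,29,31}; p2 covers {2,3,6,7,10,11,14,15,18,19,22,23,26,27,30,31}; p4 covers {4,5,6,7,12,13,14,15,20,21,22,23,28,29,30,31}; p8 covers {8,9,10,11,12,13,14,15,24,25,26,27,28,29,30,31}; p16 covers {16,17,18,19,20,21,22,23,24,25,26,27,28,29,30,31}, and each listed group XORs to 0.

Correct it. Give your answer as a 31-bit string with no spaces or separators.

0100010010001100001000001011110

s1 (pos 1,3,5,7,9,11,13,15,17,19,21,23,25,27,29,31): 0⊕0⊕0⊕1⊕1⊕0⊕1⊕0⊕0⊕1⊕0⊕0⊕1⊕1⊕1⊕0 = 1
s2 (pos 2,3,6,7,10,11,14,15,18,19,22,23,26,27,30,31): 1⊕0⊕1⊕1⊕0⊕0⊕1⊕0⊕0⊕1⊕0⊕0⊕0⊕1⊕1⊕0 = 1
s4 (pos 4,5,6,7,12,13,14,15,20,21,22,23,28,29,30,31): 0⊕0⊕1⊕1⊕0⊕1⊕1⊕0⊕0⊕0⊕0⊕0⊕1⊕1⊕1⊕0 = 1
s8 (pos 8,9,10,11,12,13,14,15,24,25,26,27,28,29,30,31): 0⊕1⊕0⊕0⊕0⊕1⊕1⊕0⊕0⊕1⊕0⊕1⊕1⊕1⊕1⊕0 = 0
s16 (pos 16,17,18,19,20,21,22,23,24,25,26,27,28,29,30,31): 0⊕0⊕0⊕1⊕0⊕0⊕0⊕0⊕0⊕1⊕0⊕1⊕1⊕1⊕1⊕0 = 0
Syndrome s16…s1 = 00111 → error at position 7.
Flip position 7: 0100011010001100001000001011110 → 0100010010001100001000001011110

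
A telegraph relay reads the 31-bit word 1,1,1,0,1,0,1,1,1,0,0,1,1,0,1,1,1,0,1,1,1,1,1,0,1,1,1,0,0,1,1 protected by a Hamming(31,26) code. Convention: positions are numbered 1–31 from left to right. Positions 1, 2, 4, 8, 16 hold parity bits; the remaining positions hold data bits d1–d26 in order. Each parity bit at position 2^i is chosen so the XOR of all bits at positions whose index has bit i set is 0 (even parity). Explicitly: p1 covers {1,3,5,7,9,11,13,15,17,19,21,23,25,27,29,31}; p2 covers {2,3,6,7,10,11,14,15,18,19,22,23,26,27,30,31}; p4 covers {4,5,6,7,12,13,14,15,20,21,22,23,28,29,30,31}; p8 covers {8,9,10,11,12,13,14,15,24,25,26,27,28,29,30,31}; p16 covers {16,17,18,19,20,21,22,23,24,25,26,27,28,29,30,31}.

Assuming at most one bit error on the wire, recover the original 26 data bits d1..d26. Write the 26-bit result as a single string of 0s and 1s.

11111001101101111101110011

s1 (pos 1,3,5,7,9,11,13,15,17,19,21,23,25,27,29,31): 1⊕1⊕1⊕1⊕1⊕0⊕1⊕1⊕1⊕1⊕1⊕1⊕1⊕1⊕0⊕1 = 0
s2 (pos 2,3,6,7,10,11,14,15,18,19,22,23,26,27,30,31): 1⊕1⊕0⊕1⊕0⊕0⊕0⊕1⊕0⊕1⊕1⊕1⊕1⊕1⊕1⊕1 = 1
s4 (pos 4,5,6,7,12,13,14,15,20,21,22,23,28,29,30,31): 0⊕1⊕0⊕1⊕1⊕1⊕0⊕1⊕1⊕1⊕1⊕1⊕0⊕0⊕1⊕1 = 1
s8 (pos 8,9,10,11,12,13,14,15,24,25,26,27,28,29,30,31): 1⊕1⊕0⊕0⊕1⊕1⊕0⊕1⊕0⊕1⊕1⊕1⊕0⊕0⊕1⊕1 = 0
s16 (pos 16,17,18,19,20,21,22,23,24,25,26,27,28,29,30,31): 1⊕1⊕0⊕1⊕1⊕1⊕1⊕1⊕0⊕1⊕1⊕1⊕0⊕0⊕1⊕1 = 0
Syndrome s16…s1 = 00110 → error at position 6.
Flip position 6: 1110101110011011101111101110011 → 1110111110011011101111101110011
Read data bits from positions 3,5,6,7,9,10,11,12,13,14,15,17,18,19,20,21,22,23,24,25,26,27,28,29,30,31: 11111001101101111101110011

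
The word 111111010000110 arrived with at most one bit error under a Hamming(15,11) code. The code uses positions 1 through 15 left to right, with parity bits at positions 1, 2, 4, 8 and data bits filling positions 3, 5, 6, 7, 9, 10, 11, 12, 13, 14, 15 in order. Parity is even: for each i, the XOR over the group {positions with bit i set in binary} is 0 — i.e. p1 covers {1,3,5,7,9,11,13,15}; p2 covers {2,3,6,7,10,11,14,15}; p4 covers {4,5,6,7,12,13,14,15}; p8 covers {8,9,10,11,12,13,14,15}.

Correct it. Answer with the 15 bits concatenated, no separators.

s1 (pos 1,3,5,7,9,11,13,15): 1⊕1⊕1⊕0⊕0⊕0⊕1⊕0 = 0
s2 (pos 2,3,6,7,10,11,14,15): 1⊕1⊕1⊕0⊕0⊕0⊕1⊕0 = 0
s4 (pos 4,5,6,7,12,13,14,15): 1⊕1⊕1⊕0⊕0⊕1⊕1⊕0 = 1
s8 (pos 8,9,10,11,12,13,14,15): 1⊕0⊕0⊕0⊕0⊕1⊕1⊕0 = 1
Syndrome s8…s1 = 1100 → error at position 12.
Flip position 12: 111111010000110 → 111111010001110

111111010001110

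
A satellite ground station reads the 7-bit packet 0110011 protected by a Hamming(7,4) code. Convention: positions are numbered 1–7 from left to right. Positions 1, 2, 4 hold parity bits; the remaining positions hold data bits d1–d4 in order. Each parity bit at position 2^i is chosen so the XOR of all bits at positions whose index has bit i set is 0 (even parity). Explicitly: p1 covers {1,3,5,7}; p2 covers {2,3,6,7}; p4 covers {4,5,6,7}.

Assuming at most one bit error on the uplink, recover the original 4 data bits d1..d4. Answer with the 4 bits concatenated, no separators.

s1 (pos 1,3,5,7): 0⊕1⊕0⊕1 = 0
s2 (pos 2,3,6,7): 1⊕1⊕1⊕1 = 0
s4 (pos 4,5,6,7): 0⊕0⊕1⊕1 = 0
Syndrome s4…s1 = 000 → no error.
Read data bits from positions 3,5,6,7: 1011

1011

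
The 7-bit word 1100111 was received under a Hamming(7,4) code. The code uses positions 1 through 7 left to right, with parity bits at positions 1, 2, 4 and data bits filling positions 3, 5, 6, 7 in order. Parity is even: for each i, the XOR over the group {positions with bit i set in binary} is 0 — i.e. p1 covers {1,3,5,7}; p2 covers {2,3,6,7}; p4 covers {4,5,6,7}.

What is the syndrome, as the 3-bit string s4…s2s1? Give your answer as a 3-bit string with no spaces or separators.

s1 (pos 1,3,5,7): 1⊕0⊕1⊕1 = 1
s2 (pos 2,3,6,7): 1⊕0⊕1⊕1 = 1
s4 (pos 4,5,6,7): 0⊕1⊕1⊕1 = 1
Syndrome s4…s1 = 111 → error at position 7.

111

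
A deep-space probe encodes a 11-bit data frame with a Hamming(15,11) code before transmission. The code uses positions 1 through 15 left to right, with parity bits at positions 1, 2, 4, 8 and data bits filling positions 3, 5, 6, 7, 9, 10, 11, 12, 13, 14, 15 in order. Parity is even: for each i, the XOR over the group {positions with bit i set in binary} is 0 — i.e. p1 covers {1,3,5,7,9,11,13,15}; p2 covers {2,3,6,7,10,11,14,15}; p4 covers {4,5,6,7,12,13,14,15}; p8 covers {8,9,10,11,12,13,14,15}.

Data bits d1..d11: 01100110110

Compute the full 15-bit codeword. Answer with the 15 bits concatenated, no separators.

Place data at non-parity positions: p1 p2 0 p4 1 1 0 p8 0 1 1 0 1 1 0
p1 (pos 1,3,5,7,9,11,13,15): XOR of data positions = 0⊕1⊕0⊕0⊕1⊕1⊕0 = 1
p2 (pos 2,3,6,7,10,11,14,15): XOR of data positions = 0⊕1⊕0⊕1⊕1⊕1⊕0 = 0
p4 (pos 4,5,6,7,12,13,14,15): XOR of data positions = 1⊕1⊕0⊕0⊕1⊕1⊕0 = 0
p8 (pos 8,9,10,11,12,13,14,15): XOR of data positions = 0⊕1⊕1⊕0⊕1⊕1⊕0 = 0
Codeword: 100011000110110

100011000110110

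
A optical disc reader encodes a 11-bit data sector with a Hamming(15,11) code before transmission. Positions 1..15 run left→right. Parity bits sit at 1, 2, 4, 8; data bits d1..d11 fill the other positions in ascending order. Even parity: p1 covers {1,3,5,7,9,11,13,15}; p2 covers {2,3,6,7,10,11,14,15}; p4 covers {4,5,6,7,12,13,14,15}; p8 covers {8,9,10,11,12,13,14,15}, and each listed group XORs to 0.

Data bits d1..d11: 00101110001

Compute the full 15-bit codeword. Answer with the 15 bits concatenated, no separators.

100001001110001

Place data at non-parity positions: p1 p2 0 p4 0 1 0 p8 1 1 1 0 0 0 1
p1 (pos 1,3,5,7,9,11,13,15): XOR of data positions = 0⊕0⊕0⊕1⊕1⊕0⊕1 = 1
p2 (pos 2,3,6,7,10,11,14,15): XOR of data positions = 0⊕1⊕0⊕1⊕1⊕0⊕1 = 0
p4 (pos 4,5,6,7,12,13,14,15): XOR of data positions = 0⊕1⊕0⊕0⊕0⊕0⊕1 = 0
p8 (pos 8,9,10,11,12,13,14,15): XOR of data positions = 1⊕1⊕1⊕0⊕0⊕0⊕1 = 0
Codeword: 100001001110001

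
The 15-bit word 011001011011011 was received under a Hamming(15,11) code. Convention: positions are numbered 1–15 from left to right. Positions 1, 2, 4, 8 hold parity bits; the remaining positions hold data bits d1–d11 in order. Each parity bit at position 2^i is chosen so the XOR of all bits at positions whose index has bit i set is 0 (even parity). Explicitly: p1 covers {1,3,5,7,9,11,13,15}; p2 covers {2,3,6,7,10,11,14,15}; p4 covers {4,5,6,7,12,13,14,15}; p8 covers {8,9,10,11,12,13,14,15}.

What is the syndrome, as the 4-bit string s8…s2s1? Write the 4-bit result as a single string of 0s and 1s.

0000

s1 (pos 1,3,5,7,9,11,13,15): 0⊕1⊕0⊕0⊕1⊕1⊕0⊕1 = 0
s2 (pos 2,3,6,7,10,11,14,15): 1⊕1⊕1⊕0⊕0⊕1⊕1⊕1 = 0
s4 (pos 4,5,6,7,12,13,14,15): 0⊕0⊕1⊕0⊕1⊕0⊕1⊕1 = 0
s8 (pos 8,9,10,11,12,13,14,15): 1⊕1⊕0⊕1⊕1⊕0⊕1⊕1 = 0
Syndrome s8…s1 = 0000 → no error.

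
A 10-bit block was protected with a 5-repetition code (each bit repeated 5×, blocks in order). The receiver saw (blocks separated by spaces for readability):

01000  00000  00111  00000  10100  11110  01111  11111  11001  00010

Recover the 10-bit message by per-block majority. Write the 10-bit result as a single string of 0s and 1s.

Block 1 (01000): 1 one → 0
Block 2 (00000): 0 ones → 0
Block 3 (00111): 3 ones → 1
Block 4 (00000): 0 ones → 0
Block 5 (10100): 2 ones → 0
Block 6 (11110): 4 ones → 1
Block 7 (01111): 4 ones → 1
Block 8 (11111): 5 ones → 1
Block 9 (11001): 3 ones → 1
Block 10 (00010): 1 one → 0

0010011110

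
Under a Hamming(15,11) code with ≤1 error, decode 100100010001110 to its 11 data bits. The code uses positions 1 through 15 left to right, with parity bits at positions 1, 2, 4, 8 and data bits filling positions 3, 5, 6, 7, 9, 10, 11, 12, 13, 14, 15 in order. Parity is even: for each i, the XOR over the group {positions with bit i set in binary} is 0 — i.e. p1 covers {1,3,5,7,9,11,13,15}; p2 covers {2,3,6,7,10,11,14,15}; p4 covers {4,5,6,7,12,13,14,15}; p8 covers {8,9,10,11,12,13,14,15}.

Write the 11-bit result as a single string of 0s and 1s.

s1 (pos 1,3,5,7,9,11,13,15): 1⊕0⊕0⊕0⊕0⊕0⊕1⊕0 = 0
s2 (pos 2,3,6,7,10,11,14,15): 0⊕0⊕0⊕0⊕0⊕0⊕1⊕0 = 1
s4 (pos 4,5,6,7,12,13,14,15): 1⊕0⊕0⊕0⊕1⊕1⊕1⊕0 = 0
s8 (pos 8,9,10,11,12,13,14,15): 1⊕0⊕0⊕0⊕1⊕1⊕1⊕0 = 0
Syndrome s8…s1 = 0010 → error at position 2.
Flip position 2: 100100010001110 → 110100010001110
Read data bits from positions 3,5,6,7,9,10,11,12,13,14,15: 00000001110

00000001110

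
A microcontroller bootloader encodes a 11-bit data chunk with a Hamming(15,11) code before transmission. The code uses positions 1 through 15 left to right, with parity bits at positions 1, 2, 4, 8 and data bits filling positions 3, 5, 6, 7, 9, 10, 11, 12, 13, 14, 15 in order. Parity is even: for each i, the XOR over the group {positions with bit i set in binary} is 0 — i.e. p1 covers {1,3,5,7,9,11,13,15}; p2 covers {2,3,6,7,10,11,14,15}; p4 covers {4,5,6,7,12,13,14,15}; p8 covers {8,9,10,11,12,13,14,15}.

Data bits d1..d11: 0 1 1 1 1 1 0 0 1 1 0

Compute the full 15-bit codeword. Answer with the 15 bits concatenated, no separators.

000111101100110

Place data at non-parity positions: p1 p2 0 p4 1 1 1 p8 1 1 0 0 1 1 0
p1 (pos 1,3,5,7,9,11,13,15): XOR of data positions = 0⊕1⊕1⊕1⊕0⊕1⊕0 = 0
p2 (pos 2,3,6,7,10,11,14,15): XOR of data positions = 0⊕1⊕1⊕1⊕0⊕1⊕0 = 0
p4 (pos 4,5,6,7,12,13,14,15): XOR of data positions = 1⊕1⊕1⊕0⊕1⊕1⊕0 = 1
p8 (pos 8,9,10,11,12,13,14,15): XOR of data positions = 1⊕1⊕0⊕0⊕1⊕1⊕0 = 0
Codeword: 000111101100110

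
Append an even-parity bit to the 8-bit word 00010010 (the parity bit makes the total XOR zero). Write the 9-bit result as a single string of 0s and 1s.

000100100

XOR of the 8 data bits: 0⊕0⊕0⊕1⊕0⊕0⊕1⊕0 = 0
Parity bit = 0 (so all 9 bits XOR to 0).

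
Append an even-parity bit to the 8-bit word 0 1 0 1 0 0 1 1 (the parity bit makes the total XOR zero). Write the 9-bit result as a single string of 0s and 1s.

XOR of the 8 data bits: 0⊕1⊕0⊕1⊕0⊕0⊕1⊕1 = 0
Parity bit = 0 (so all 9 bits XOR to 0).

010100110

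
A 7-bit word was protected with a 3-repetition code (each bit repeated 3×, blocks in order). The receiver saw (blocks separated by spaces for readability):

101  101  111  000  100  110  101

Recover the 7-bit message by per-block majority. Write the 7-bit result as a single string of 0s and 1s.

Block 1 (101): 2 ones → 1
Block 2 (101): 2 ones → 1
Block 3 (111): 3 ones → 1
Block 4 (000): 0 ones → 0
Block 5 (100): 1 one → 0
Block 6 (110): 2 ones → 1
Block 7 (101): 2 ones → 1

1110011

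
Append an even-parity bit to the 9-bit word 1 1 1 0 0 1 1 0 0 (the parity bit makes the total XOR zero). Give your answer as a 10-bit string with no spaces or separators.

XOR of the 9 data bits: 1⊕1⊕1⊕0⊕0⊕1⊕1⊕0⊕0 = 1
Parity bit = 1 (so all 10 bits XOR to 0).

1110011001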